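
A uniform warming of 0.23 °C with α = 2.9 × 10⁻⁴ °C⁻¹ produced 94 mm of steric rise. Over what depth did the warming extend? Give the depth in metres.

H = Δh/(αΔT) = 0.094 / (2.9×10⁻⁴ × 0.23) ≈ 1409 m

H ≈ 1410 m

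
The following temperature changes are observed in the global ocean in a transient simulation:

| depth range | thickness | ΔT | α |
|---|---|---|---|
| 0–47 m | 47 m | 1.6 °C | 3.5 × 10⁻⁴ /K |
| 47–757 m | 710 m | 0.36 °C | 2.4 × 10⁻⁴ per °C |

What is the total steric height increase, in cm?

47 × 1.6 × 3.5×10⁻⁴ = 0.02632 m
Layer 2: 2.4×10⁻⁴ × 0.36 × 710 = 0.061344 m
Δh = 0.02632 + 0.061344 = 0.087664 m ≈ 8.77 cm

Δh = 8.77 cm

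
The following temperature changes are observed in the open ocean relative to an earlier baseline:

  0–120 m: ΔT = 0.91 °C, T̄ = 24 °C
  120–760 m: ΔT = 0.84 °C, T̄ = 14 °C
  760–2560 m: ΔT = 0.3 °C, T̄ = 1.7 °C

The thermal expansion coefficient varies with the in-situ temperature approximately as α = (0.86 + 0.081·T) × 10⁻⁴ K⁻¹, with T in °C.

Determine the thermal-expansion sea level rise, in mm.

Layer 1: α = (0.86 + 0.081×24)×10⁻⁴ = 2.804×10⁻⁴ K⁻¹
Layer 2: α = (0.86 + 0.081×14)×10⁻⁴ = 1.994×10⁻⁴ K⁻¹
Layer 3: α = (0.86 + 0.081×1.7)×10⁻⁴ = 0.9977×10⁻⁴ K⁻¹
Layer 1: 0.91 × 2.804×10⁻⁴ × 120 = 0.03061968 m
Layer 2: 1.994×10⁻⁴ × 640 × 0.84 = 0.10719744 m
760–2560 m: 1800 × 0.9977×10⁻⁴ × 0.3 = 0.0538758 m
Δh = 0.03061968 + 0.10719744 + 0.0538758 = 0.19169292 m ≈ 190 mm

190 mm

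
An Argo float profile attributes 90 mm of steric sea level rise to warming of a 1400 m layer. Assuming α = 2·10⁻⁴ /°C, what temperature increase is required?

about 0.32 °C

ΔT = Δh/(αH) = 0.09 / (2×10⁻⁴ × 1400) ≈ 0.3214 °C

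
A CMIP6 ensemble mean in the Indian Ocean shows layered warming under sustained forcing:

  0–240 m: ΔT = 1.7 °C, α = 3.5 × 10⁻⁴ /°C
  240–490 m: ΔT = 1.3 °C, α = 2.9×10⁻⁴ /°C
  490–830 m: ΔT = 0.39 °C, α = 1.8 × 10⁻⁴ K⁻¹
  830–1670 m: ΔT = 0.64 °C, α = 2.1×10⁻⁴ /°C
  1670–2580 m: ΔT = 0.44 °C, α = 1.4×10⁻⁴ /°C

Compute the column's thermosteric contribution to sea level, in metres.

0–240 m: 240 × 1.7 × 3.5×10⁻⁴ = 0.14280 m
Layer 2: 2.9×10⁻⁴ × 250 × 1.3 = 0.09425 m
Layer 3: 0.39 × 1.8×10⁻⁴ × 340 = 0.023868 m
830–1670 m: 2.1×10⁻⁴ × 0.64 × 840 = 0.112896 m
Layer 5: 910 × 0.44 × 1.4×10⁻⁴ = 0.056056 m
Δh = 0.14280 + 0.09425 + 0.023868 + 0.112896 + 0.056056 = 0.42987 m ≈ 0.43 m

0.43 m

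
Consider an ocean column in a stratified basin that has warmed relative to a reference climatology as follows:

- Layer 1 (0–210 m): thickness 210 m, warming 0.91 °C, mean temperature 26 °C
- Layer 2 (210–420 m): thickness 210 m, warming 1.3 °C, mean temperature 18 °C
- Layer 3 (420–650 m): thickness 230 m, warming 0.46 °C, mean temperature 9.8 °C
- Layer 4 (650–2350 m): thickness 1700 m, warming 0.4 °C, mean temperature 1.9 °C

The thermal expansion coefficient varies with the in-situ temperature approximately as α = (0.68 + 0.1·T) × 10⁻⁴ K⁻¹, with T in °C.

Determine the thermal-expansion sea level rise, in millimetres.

about 207 mm

Layer 1: α = (0.68 + 0.1×26)×10⁻⁴ = 3.28×10⁻⁴ K⁻¹
Layer 2: α = (0.68 + 0.1×18)×10⁻⁴ = 2.48×10⁻⁴ K⁻¹
Layer 3: α = (0.68 + 0.1×9.8)×10⁻⁴ = 1.66×10⁻⁴ K⁻¹
Layer 4: α = (0.68 + 0.1×1.9)×10⁻⁴ = 0.87×10⁻⁴ K⁻¹
Layer 1: 3.28×10⁻⁴ × 210 × 0.91 = 0.0626808 m
210–420 m: 210 × 1.3 × 2.48×10⁻⁴ = 0.067704 m
420–650 m: 0.46 × 230 × 1.66×10⁻⁴ = 0.0175628 m
650–2350 m: 0.4 × 0.87×10⁻⁴ × 1700 = 0.05916 m
Δh = 0.0626808 + 0.067704 + 0.0175628 + 0.05916 = 0.2071076 m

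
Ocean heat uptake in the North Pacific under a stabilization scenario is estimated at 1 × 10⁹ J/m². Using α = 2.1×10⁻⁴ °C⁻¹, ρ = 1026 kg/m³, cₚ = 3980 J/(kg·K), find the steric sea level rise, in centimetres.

Δh = αQ/(ρcₚ) = 2.1×10⁻⁴ × 1×10⁹ / (1026 × 3980) ≈ 0.051427 m

5.14 cm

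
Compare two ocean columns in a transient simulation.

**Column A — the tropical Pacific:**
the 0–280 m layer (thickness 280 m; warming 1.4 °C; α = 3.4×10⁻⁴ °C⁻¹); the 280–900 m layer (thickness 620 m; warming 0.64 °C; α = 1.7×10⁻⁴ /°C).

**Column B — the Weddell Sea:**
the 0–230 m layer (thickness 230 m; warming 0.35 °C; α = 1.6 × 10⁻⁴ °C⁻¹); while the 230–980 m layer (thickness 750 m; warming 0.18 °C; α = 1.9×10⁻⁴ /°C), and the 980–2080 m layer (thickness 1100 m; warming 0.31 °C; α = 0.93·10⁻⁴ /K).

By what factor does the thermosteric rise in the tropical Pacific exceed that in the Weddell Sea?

a factor of 2.9

A Layer 1: 1.4 × 3.4×10⁻⁴ × 280 = 0.13328 m
A 280–900 m: 620 × 1.7×10⁻⁴ × 0.64 = 0.067456 m
A total: 0.200736 m
B 0–230 m: 0.35 × 1.6×10⁻⁴ × 230 = 0.01288 m
B Layer 2: 1.9×10⁻⁴ × 0.18 × 750 = 0.02565 m
B Layer 3: 0.31 × 1100 × 0.93×10⁻⁴ = 0.031713 m
B total: 0.070243 m
Ratio: 0.200736 / 0.070243 ≈ 2.858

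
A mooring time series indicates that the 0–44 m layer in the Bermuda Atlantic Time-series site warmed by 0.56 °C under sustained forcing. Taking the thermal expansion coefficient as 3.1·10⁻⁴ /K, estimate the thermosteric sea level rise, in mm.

7.64 mm

Δh = αΔT·H = 3.1×10⁻⁴ × 0.56 × 44 = 0.0076384 m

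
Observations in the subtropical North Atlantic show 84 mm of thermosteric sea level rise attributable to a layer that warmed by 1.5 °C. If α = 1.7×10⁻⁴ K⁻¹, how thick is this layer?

H = Δh/(αΔT) = 0.084 / (1.7×10⁻⁴ × 1.5) ≈ 329.4 m

about 330 m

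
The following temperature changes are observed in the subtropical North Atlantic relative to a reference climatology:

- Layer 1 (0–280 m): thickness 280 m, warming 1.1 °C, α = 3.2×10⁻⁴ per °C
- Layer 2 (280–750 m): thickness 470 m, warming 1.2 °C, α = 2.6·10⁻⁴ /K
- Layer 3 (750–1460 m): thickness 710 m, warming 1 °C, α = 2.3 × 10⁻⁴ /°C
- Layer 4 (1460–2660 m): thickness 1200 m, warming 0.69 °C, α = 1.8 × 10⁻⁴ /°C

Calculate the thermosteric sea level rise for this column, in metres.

1.1 × 280 × 3.2×10⁻⁴ = 0.09856 m
2.6×10⁻⁴ × 1.2 × 470 = 0.14664 m
750–1460 m: 2.3×10⁻⁴ × 710 × 1 = 0.16330 m
0.69 × 1200 × 1.8×10⁻⁴ = 0.14904 m
Δh = 0.09856 + 0.14664 + 0.16330 + 0.14904 = 0.55754 m

Δh = 0.56 m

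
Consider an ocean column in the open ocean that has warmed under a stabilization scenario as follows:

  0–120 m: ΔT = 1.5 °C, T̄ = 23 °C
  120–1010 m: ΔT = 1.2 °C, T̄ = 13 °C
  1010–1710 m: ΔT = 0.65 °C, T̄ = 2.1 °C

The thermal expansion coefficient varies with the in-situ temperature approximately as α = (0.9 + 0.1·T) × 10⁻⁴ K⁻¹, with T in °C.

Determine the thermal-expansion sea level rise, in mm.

Layer 1: α = (0.9 + 0.1×23)×10⁻⁴ = 3.2×10⁻⁴ K⁻¹
Layer 2: α = (0.9 + 0.1×13)×10⁻⁴ = 2.2×10⁻⁴ K⁻¹
Layer 3: α = (0.9 + 0.1×2.1)×10⁻⁴ = 1.11×10⁻⁴ K⁻¹
0–120 m: 3.2×10⁻⁴ × 1.5 × 120 = 0.05760 m
1.2 × 2.2×10⁻⁴ × 890 = 0.23496 m
1010–1710 m: 1.11×10⁻⁴ × 0.65 × 700 = 0.050505 m
Δh = 0.05760 + 0.23496 + 0.050505 = 0.343065 m ≈ 343 mm

about 343 mm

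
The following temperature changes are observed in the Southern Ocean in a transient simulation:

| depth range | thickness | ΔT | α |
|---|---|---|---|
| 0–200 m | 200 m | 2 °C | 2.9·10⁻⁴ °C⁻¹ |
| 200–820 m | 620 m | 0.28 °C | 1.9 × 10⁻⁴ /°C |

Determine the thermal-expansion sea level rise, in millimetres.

149 mm

0–200 m: 2.9×10⁻⁴ × 200 × 2 = 0.11600 m
Layer 2: 1.9×10⁻⁴ × 620 × 0.28 = 0.032984 m
Δh = 0.11600 + 0.032984 = 0.148984 m ≈ 149 mm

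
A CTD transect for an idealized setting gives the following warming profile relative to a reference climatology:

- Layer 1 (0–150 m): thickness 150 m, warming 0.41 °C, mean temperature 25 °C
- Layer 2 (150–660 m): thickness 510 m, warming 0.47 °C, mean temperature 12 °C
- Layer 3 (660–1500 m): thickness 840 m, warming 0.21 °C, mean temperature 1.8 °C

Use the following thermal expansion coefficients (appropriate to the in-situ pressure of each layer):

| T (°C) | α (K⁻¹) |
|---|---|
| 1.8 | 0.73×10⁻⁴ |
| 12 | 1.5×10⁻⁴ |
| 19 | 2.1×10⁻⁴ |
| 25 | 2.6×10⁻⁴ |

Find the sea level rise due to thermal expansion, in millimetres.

65 mm of thermosteric rise

Layer 1 at 25 °C → α = 2.6×10⁻⁴ K⁻¹
Layer 2 at 12 °C → α = 1.5×10⁻⁴ K⁻¹
Layer 3 at 1.8 °C → α = 0.73×10⁻⁴ K⁻¹
150 × 0.41 × 2.6×10⁻⁴ = 0.01599 m
Layer 2: 510 × 1.5×10⁻⁴ × 0.47 = 0.035955 m
0.21 × 0.73×10⁻⁴ × 840 = 0.0128772 m
Δh = 0.01599 + 0.035955 + 0.0128772 = 0.0648222 m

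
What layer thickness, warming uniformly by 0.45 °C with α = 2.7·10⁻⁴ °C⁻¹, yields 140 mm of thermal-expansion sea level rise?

H = Δh/(αΔT) = 0.14 / (2.7×10⁻⁴ × 0.45) ≈ 1152 m

H ≈ 1150 m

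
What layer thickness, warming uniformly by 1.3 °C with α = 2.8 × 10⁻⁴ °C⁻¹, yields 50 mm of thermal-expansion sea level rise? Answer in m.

H = Δh/(αΔT) = 0.05 / (2.8×10⁻⁴ × 1.3) ≈ 137.4 m

140 m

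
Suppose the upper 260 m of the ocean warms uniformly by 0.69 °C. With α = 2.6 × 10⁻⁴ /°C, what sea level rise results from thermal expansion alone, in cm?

Δh = αΔT·H = 2.6×10⁻⁴ × 0.69 × 260 = 0.046644 m

4.66 cm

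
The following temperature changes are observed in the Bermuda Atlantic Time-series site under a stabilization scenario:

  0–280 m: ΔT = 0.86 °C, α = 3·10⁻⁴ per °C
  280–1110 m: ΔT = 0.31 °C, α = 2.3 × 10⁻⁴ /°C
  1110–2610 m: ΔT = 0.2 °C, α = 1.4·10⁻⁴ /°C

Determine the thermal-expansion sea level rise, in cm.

0.86 × 280 × 3×10⁻⁴ = 0.07224 m
280–1110 m: 830 × 2.3×10⁻⁴ × 0.31 = 0.059179 m
1110–2610 m: 1500 × 1.4×10⁻⁴ × 0.2 = 0.04200 m
Δh = 0.07224 + 0.059179 + 0.04200 = 0.173419 m

17.3 cm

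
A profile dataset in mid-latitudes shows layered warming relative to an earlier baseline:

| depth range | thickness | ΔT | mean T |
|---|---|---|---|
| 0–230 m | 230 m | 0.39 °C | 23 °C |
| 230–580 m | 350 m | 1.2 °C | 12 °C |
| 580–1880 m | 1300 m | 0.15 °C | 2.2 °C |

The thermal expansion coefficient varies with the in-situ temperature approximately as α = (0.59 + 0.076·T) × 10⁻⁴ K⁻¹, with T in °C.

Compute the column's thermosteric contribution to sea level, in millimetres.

Δh = 98.8 mm

Layer 1: α = (0.59 + 0.076×23)×10⁻⁴ = 2.338×10⁻⁴ K⁻¹
Layer 2: α = (0.59 + 0.076×12)×10⁻⁴ = 1.502×10⁻⁴ K⁻¹
Layer 3: α = (0.59 + 0.076×2.2)×10⁻⁴ = 0.7572×10⁻⁴ K⁻¹
0–230 m: 230 × 0.39 × 2.338×10⁻⁴ = 0.02097186 m
350 × 1.2 × 1.502×10⁻⁴ = 0.063084 m
0.15 × 1300 × 0.7572×10⁻⁴ = 0.0147654 m
Δh = 0.02097186 + 0.063084 + 0.0147654 = 0.09882126 m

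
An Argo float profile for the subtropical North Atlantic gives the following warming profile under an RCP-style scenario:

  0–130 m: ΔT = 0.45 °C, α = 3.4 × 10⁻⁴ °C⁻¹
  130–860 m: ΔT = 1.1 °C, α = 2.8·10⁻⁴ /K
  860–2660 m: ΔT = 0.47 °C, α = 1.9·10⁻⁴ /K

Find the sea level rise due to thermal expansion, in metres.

0–130 m: 130 × 3.4×10⁻⁴ × 0.45 = 0.01989 m
Layer 2: 730 × 1.1 × 2.8×10⁻⁴ = 0.22484 m
1800 × 1.9×10⁻⁴ × 0.47 = 0.16074 m
Δh = 0.01989 + 0.22484 + 0.16074 = 0.40547 m

Δh = 0.405 m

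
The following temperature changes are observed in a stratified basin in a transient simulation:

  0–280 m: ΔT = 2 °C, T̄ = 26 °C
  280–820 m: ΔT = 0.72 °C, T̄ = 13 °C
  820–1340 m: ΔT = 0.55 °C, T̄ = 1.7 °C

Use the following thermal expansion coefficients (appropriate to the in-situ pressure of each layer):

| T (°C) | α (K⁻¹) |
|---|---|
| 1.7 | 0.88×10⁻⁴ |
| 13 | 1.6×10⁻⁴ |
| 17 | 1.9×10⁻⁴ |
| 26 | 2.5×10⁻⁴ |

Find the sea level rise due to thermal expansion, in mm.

227 mm of thermosteric rise

Layer 1 at 26 °C → α = 2.5×10⁻⁴ K⁻¹
Layer 2 at 13 °C → α = 1.6×10⁻⁴ K⁻¹
Layer 3 at 1.7 °C → α = 0.88×10⁻⁴ K⁻¹
Layer 1: 2.5×10⁻⁴ × 2 × 280 = 0.14000 m
1.6×10⁻⁴ × 0.72 × 540 = 0.062208 m
Layer 3: 0.88×10⁻⁴ × 0.55 × 520 = 0.025168 m
Δh = 0.14000 + 0.062208 + 0.025168 = 0.227376 m ≈ 227 mm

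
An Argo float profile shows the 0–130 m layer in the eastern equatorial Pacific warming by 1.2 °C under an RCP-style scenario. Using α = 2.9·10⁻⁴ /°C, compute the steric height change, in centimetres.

Δh = αΔT·H = 2.9×10⁻⁴ × 1.2 × 130 = 0.04524 m

Δh ≈ 4.5 cm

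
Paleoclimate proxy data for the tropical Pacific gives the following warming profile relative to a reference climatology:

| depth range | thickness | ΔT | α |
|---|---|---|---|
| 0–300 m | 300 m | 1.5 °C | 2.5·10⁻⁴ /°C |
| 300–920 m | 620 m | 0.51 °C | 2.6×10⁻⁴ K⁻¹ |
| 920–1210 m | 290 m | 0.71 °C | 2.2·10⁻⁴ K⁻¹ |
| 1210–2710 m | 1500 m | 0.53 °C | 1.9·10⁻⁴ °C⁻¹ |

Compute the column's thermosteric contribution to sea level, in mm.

0–300 m: 300 × 1.5 × 2.5×10⁻⁴ = 0.11250 m
620 × 0.51 × 2.6×10⁻⁴ = 0.082212 m
290 × 0.71 × 2.2×10⁻⁴ = 0.045298 m
Layer 4: 1.9×10⁻⁴ × 1500 × 0.53 = 0.15105 m
Δh = 0.11250 + 0.082212 + 0.045298 + 0.15105 = 0.39106 m ≈ 390 mm

390 mm of thermosteric rise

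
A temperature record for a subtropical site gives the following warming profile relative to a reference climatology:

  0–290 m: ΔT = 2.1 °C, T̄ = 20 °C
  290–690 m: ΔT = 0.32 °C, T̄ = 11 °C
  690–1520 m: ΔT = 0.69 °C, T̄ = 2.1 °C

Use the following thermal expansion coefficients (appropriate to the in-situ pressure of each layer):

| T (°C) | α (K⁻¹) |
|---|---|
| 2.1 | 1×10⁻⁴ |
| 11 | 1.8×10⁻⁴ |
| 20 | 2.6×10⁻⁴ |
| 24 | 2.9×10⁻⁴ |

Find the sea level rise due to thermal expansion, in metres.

Δh = 0.24 m

Layer 1 at 20 °C → α = 2.6×10⁻⁴ K⁻¹
Layer 2 at 11 °C → α = 1.8×10⁻⁴ K⁻¹
Layer 3 at 2.1 °C → α = 1×10⁻⁴ K⁻¹
0–290 m: 290 × 2.1 × 2.6×10⁻⁴ = 0.15834 m
0.32 × 400 × 1.8×10⁻⁴ = 0.02304 m
690–1520 m: 0.69 × 830 × 1×10⁻⁴ = 0.05727 m
Δh = 0.15834 + 0.02304 + 0.05727 = 0.23865 m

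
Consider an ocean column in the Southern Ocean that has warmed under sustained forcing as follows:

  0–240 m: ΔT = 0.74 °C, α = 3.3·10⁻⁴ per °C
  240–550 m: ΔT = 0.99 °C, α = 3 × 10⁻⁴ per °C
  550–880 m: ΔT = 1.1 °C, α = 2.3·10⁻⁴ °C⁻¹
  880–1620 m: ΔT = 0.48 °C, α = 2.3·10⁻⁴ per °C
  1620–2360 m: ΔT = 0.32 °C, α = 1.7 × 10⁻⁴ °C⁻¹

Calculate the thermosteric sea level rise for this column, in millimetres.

240 × 0.74 × 3.3×10⁻⁴ = 0.058608 m
240–550 m: 310 × 0.99 × 3×10⁻⁴ = 0.09207 m
2.3×10⁻⁴ × 1.1 × 330 = 0.08349 m
0.48 × 740 × 2.3×10⁻⁴ = 0.081696 m
740 × 0.32 × 1.7×10⁻⁴ = 0.040256 m
Δh = 0.058608 + 0.09207 + 0.08349 + 0.081696 + 0.040256 = 0.35612 m ≈ 360 mm

360 mm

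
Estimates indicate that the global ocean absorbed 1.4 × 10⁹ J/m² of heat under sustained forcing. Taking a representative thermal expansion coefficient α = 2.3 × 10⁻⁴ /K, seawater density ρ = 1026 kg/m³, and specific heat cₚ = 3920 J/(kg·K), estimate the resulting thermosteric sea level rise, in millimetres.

Δh = 80.1 mm

Δh = αQ/(ρcₚ) = 2.3×10⁻⁴ × 1.4×10⁹ / (1026 × 3920) ≈ 0.080061 m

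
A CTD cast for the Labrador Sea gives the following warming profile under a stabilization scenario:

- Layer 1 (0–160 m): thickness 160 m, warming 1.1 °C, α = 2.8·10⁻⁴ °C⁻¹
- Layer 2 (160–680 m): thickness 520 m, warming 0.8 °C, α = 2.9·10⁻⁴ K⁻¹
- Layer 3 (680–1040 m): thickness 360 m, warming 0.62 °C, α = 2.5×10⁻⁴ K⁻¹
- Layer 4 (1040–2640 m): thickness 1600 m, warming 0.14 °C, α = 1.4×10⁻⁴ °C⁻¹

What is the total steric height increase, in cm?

25.7 cm of thermosteric rise

2.8×10⁻⁴ × 1.1 × 160 = 0.04928 m
160–680 m: 2.9×10⁻⁴ × 520 × 0.8 = 0.12064 m
Layer 3: 0.62 × 2.5×10⁻⁴ × 360 = 0.05580 m
Layer 4: 1.4×10⁻⁴ × 0.14 × 1600 = 0.03136 m
Δh = 0.04928 + 0.12064 + 0.05580 + 0.03136 = 0.25708 m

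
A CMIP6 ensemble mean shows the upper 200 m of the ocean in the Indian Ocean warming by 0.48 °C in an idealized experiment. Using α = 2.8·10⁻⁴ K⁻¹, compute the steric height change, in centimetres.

Δh = αΔT·H = 2.8×10⁻⁴ × 0.48 × 200 = 0.02688 m

Δh = 2.69 cm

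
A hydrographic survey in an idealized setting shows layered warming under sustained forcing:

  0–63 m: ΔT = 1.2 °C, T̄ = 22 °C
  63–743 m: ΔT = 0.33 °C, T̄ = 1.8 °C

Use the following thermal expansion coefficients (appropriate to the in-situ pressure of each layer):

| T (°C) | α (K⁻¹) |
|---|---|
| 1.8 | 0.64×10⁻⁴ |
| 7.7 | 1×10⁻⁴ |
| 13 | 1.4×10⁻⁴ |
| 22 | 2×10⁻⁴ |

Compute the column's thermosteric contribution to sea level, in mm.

Δh ≈ 29.5 mm

Layer 1 at 22 °C → α = 2×10⁻⁴ K⁻¹
Layer 2 at 1.8 °C → α = 0.64×10⁻⁴ K⁻¹
Layer 1: 1.2 × 63 × 2×10⁻⁴ = 0.01512 m
63–743 m: 0.33 × 680 × 0.64×10⁻⁴ = 0.0143616 m
Δh = 0.01512 + 0.0143616 = 0.0294816 m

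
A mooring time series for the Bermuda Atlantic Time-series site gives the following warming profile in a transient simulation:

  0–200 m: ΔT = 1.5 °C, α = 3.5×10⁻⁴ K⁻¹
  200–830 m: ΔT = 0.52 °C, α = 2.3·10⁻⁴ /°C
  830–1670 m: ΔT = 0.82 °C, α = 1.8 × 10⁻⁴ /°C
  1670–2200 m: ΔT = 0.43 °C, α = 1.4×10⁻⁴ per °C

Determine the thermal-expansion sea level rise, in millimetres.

Δh = 336 mm

0–200 m: 3.5×10⁻⁴ × 200 × 1.5 = 0.10500 m
Layer 2: 2.3×10⁻⁴ × 0.52 × 630 = 0.075348 m
1.8×10⁻⁴ × 0.82 × 840 = 0.123984 m
Layer 4: 0.43 × 1.4×10⁻⁴ × 530 = 0.031906 m
Δh = 0.10500 + 0.075348 + 0.123984 + 0.031906 = 0.336238 m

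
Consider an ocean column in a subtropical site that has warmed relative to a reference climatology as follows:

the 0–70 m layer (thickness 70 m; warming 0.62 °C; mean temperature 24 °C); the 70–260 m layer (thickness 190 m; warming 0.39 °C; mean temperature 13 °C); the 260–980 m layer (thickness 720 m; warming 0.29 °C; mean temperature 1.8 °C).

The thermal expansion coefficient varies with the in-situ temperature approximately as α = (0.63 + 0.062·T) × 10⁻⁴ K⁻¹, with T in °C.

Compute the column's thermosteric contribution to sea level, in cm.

Layer 1: α = (0.63 + 0.062×24)×10⁻⁴ = 2.118×10⁻⁴ K⁻¹
Layer 2: α = (0.63 + 0.062×13)×10⁻⁴ = 1.436×10⁻⁴ K⁻¹
Layer 3: α = (0.63 + 0.062×1.8)×10⁻⁴ = 0.7416×10⁻⁴ K⁻¹
0–70 m: 70 × 2.118×10⁻⁴ × 0.62 = 0.00919212 m
70–260 m: 190 × 0.39 × 1.436×10⁻⁴ = 0.01064076 m
260–980 m: 720 × 0.7416×10⁻⁴ × 0.29 = 0.015484608 m
Δh = 0.00919212 + 0.01064076 + 0.015484608 = 0.035317488 m ≈ 3.5 cm

Δh ≈ 3.5 cm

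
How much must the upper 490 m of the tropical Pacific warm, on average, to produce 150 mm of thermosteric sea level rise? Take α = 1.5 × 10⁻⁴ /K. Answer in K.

about 2.04 K

ΔT = Δh/(αH) = 0.15 / (1.5×10⁻⁴ × 490) ≈ 2.041 K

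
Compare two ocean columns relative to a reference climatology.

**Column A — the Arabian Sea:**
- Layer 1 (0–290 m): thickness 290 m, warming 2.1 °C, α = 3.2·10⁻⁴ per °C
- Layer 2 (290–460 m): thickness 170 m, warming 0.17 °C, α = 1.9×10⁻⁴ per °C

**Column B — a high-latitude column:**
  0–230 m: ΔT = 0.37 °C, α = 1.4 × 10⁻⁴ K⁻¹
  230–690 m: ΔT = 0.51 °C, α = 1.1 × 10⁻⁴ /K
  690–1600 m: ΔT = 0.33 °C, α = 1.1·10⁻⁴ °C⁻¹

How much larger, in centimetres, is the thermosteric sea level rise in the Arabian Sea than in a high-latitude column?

13 cm

A 3.2×10⁻⁴ × 290 × 2.1 = 0.19488 m
A Layer 2: 0.17 × 1.9×10⁻⁴ × 170 = 0.005491 m
A total: 0.200371 m
B Layer 1: 230 × 0.37 × 1.4×10⁻⁴ = 0.011914 m
B Layer 2: 0.51 × 1.1×10⁻⁴ × 460 = 0.025806 m
B Layer 3: 1.1×10⁻⁴ × 0.33 × 910 = 0.033033 m
B total: 0.070753 m
Difference: 0.200371 − 0.070753 = 0.129618 m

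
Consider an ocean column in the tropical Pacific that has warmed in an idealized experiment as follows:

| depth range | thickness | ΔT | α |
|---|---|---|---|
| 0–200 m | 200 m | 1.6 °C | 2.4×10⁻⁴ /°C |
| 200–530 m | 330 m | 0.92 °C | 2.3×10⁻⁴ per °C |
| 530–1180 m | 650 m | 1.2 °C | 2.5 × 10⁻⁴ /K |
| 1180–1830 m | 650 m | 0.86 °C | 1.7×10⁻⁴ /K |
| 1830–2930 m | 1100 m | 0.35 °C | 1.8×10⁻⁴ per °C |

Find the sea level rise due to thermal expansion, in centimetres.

Δh ≈ 50.6 cm

Layer 1: 200 × 1.6 × 2.4×10⁻⁴ = 0.07680 m
200–530 m: 330 × 2.3×10⁻⁴ × 0.92 = 0.069828 m
1.2 × 650 × 2.5×10⁻⁴ = 0.19500 m
Layer 4: 1.7×10⁻⁴ × 650 × 0.86 = 0.09503 m
1.8×10⁻⁴ × 1100 × 0.35 = 0.06930 m
Δh = 0.07680 + 0.069828 + 0.19500 + 0.09503 + 0.06930 = 0.505958 m ≈ 50.6 cm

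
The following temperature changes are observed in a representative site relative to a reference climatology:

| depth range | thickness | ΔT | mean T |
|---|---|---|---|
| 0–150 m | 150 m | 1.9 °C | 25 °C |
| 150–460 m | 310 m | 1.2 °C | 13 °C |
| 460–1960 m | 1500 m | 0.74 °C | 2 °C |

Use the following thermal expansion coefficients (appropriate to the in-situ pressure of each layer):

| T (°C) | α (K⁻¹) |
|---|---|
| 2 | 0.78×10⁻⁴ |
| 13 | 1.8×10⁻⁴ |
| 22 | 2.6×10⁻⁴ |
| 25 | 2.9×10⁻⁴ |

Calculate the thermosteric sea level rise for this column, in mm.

about 236 mm

Layer 1 at 25 °C → α = 2.9×10⁻⁴ K⁻¹
Layer 2 at 13 °C → α = 1.8×10⁻⁴ K⁻¹
Layer 3 at 2 °C → α = 0.78×10⁻⁴ K⁻¹
0–150 m: 1.9 × 150 × 2.9×10⁻⁴ = 0.08265 m
150–460 m: 1.2 × 310 × 1.8×10⁻⁴ = 0.06696 m
0.74 × 1500 × 0.78×10⁻⁴ = 0.08658 m
Δh = 0.08265 + 0.06696 + 0.08658 = 0.23619 m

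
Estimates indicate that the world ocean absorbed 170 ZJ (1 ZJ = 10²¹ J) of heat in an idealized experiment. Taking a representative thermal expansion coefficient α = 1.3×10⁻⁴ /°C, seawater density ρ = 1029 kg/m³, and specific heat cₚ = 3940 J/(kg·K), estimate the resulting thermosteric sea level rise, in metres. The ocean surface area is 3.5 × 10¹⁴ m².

0.016 m of thermosteric rise

Per unit area: Q = 170×10²¹ / (3.5×10¹⁴) ≈ 4.857×10⁸ J/m²
Δh = αQ/(ρcₚ) = 1.3×10⁻⁴ × 4.857×10⁸ / (1029 × 3940) ≈ 0.015574 m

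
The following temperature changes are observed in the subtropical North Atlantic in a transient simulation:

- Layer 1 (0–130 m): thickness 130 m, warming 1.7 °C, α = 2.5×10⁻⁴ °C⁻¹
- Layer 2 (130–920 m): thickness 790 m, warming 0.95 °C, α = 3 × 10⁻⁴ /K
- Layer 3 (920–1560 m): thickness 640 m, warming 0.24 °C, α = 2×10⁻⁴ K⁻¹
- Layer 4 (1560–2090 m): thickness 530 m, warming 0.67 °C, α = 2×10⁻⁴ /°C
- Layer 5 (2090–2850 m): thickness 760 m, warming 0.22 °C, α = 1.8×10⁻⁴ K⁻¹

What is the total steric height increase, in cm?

Layer 1: 2.5×10⁻⁴ × 1.7 × 130 = 0.05525 m
130–920 m: 3×10⁻⁴ × 790 × 0.95 = 0.22515 m
640 × 2×10⁻⁴ × 0.24 = 0.03072 m
2×10⁻⁴ × 530 × 0.67 = 0.07102 m
Layer 5: 0.22 × 760 × 1.8×10⁻⁴ = 0.030096 m
Δh = 0.05525 + 0.22515 + 0.03072 + 0.07102 + 0.030096 = 0.412236 m ≈ 41 cm

about 41 cm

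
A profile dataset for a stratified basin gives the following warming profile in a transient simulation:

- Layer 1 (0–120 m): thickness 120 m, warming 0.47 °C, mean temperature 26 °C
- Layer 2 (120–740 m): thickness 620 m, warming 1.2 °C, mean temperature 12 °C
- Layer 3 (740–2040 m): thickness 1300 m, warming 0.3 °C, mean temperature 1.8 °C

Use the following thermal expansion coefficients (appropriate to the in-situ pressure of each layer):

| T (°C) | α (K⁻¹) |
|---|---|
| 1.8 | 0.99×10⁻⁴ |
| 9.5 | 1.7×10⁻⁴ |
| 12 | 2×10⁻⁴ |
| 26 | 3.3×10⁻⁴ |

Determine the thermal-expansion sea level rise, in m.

0.21 m

Layer 1 at 26 °C → α = 3.3×10⁻⁴ K⁻¹
Layer 2 at 12 °C → α = 2×10⁻⁴ K⁻¹
Layer 3 at 1.8 °C → α = 0.99×10⁻⁴ K⁻¹
0–120 m: 120 × 0.47 × 3.3×10⁻⁴ = 0.018612 m
Layer 2: 2×10⁻⁴ × 1.2 × 620 = 0.14880 m
740–2040 m: 0.99×10⁻⁴ × 1300 × 0.3 = 0.03861 m
Δh = 0.018612 + 0.14880 + 0.03861 = 0.206022 m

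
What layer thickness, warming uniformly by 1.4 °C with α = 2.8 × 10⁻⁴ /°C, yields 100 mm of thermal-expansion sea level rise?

about 255 m

H = Δh/(αΔT) = 0.1 / (2.8×10⁻⁴ × 1.4) ≈ 255.1 m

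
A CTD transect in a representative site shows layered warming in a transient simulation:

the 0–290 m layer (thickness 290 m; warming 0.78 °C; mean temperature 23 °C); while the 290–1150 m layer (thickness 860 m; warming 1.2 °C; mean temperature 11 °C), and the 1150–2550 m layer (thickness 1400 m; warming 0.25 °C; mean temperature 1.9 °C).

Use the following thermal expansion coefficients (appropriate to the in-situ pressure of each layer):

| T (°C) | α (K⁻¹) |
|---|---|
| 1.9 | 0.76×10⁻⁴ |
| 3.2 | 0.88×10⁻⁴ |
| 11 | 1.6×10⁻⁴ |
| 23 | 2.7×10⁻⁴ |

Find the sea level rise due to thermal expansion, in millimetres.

253 mm of thermosteric rise

Layer 1 at 23 °C → α = 2.7×10⁻⁴ K⁻¹
Layer 2 at 11 °C → α = 1.6×10⁻⁴ K⁻¹
Layer 3 at 1.9 °C → α = 0.76×10⁻⁴ K⁻¹
2.7×10⁻⁴ × 290 × 0.78 = 0.061074 m
Layer 2: 1.6×10⁻⁴ × 860 × 1.2 = 0.16512 m
Layer 3: 0.25 × 1400 × 0.76×10⁻⁴ = 0.02660 m
Δh = 0.061074 + 0.16512 + 0.02660 = 0.252794 m ≈ 253 mm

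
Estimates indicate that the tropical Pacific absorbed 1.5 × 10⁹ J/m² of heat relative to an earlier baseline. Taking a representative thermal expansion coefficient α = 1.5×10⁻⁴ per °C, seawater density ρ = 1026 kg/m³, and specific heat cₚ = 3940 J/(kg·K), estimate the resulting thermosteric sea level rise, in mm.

Δh = αQ/(ρcₚ) = 1.5×10⁻⁴ × 1.5×10⁹ / (1026 × 3940) ≈ 0.055659 m

56 mm of thermosteric rise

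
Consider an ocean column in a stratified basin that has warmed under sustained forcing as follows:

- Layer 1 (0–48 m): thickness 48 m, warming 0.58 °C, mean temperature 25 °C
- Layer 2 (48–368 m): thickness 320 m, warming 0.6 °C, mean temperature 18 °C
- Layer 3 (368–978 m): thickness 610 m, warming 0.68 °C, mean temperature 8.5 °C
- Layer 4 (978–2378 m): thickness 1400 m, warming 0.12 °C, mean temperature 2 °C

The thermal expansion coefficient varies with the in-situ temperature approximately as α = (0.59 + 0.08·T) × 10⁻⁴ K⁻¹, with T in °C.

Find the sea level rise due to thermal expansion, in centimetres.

11 cm

Layer 1: α = (0.59 + 0.08×25)×10⁻⁴ = 2.59×10⁻⁴ K⁻¹
Layer 2: α = (0.59 + 0.08×18)×10⁻⁴ = 2.03×10⁻⁴ K⁻¹
Layer 3: α = (0.59 + 0.08×8.5)×10⁻⁴ = 1.27×10⁻⁴ K⁻¹
Layer 4: α = (0.59 + 0.08×2)×10⁻⁴ = 0.75×10⁻⁴ K⁻¹
0–48 m: 48 × 0.58 × 2.59×10⁻⁴ = 0.00721056 m
Layer 2: 320 × 2.03×10⁻⁴ × 0.6 = 0.038976 m
368–978 m: 0.68 × 610 × 1.27×10⁻⁴ = 0.0526796 m
Layer 4: 0.12 × 1400 × 0.75×10⁻⁴ = 0.01260 m
Δh = 0.00721056 + 0.038976 + 0.0526796 + 0.01260 = 0.11146616 m ≈ 11 cm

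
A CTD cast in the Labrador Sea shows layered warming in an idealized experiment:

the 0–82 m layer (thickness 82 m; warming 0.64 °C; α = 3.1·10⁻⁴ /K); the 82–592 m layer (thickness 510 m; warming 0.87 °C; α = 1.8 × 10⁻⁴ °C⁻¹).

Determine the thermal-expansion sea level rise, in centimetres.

9.61 cm

3.1×10⁻⁴ × 0.64 × 82 = 0.0162688 m
Layer 2: 0.87 × 1.8×10⁻⁴ × 510 = 0.079866 m
Δh = 0.0162688 + 0.079866 = 0.0961348 m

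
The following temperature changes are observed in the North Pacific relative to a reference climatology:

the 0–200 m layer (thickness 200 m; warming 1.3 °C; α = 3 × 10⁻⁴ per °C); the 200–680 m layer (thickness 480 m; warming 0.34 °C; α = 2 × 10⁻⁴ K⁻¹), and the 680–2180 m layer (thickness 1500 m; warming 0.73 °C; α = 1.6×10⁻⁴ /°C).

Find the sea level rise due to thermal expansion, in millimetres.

1.3 × 3×10⁻⁴ × 200 = 0.07800 m
0.34 × 2×10⁻⁴ × 480 = 0.03264 m
1500 × 0.73 × 1.6×10⁻⁴ = 0.17520 m
Δh = 0.07800 + 0.03264 + 0.17520 = 0.28584 m ≈ 286 mm

286 mm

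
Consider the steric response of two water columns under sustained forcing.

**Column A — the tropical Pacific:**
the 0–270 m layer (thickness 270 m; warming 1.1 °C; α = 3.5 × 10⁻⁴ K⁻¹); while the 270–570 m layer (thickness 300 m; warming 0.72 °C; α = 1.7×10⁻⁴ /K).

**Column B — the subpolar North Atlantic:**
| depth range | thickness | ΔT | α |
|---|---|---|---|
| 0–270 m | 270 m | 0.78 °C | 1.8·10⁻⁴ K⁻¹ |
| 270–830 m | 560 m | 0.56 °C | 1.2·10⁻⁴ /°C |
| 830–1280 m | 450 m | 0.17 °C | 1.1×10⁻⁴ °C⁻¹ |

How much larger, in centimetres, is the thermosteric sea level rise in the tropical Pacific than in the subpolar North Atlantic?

A 1.1 × 270 × 3.5×10⁻⁴ = 0.10395 m
A Layer 2: 1.7×10⁻⁴ × 300 × 0.72 = 0.03672 m
A total: 0.14067 m
B 0.78 × 270 × 1.8×10⁻⁴ = 0.037908 m
B 0.56 × 1.2×10⁻⁴ × 560 = 0.037632 m
B Layer 3: 450 × 1.1×10⁻⁴ × 0.17 = 0.008415 m
B total: 0.083955 m
Difference: 0.14067 − 0.083955 = 0.056715 m

5.67 cm larger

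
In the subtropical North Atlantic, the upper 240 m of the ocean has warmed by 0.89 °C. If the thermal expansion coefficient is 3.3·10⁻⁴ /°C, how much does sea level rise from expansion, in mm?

about 70 mm

Δh = αΔT·H = 3.3×10⁻⁴ × 0.89 × 240 = 0.070488 m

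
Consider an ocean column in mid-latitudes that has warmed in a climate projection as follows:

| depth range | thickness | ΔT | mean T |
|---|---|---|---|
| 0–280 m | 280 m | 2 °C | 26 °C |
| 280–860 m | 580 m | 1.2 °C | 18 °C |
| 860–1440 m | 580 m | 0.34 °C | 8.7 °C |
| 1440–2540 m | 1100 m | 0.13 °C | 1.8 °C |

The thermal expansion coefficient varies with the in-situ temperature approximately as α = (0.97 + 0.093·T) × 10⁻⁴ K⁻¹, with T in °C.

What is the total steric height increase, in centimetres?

42.5 cm of thermosteric rise

Layer 1: α = (0.97 + 0.093×26)×10⁻⁴ = 3.388×10⁻⁴ K⁻¹
Layer 2: α = (0.97 + 0.093×18)×10⁻⁴ = 2.644×10⁻⁴ K⁻¹
Layer 3: α = (0.97 + 0.093×8.7)×10⁻⁴ = 1.7791×10⁻⁴ K⁻¹
Layer 4: α = (0.97 + 0.093×1.8)×10⁻⁴ = 1.1374×10⁻⁴ K⁻¹
Layer 1: 3.388×10⁻⁴ × 280 × 2 = 0.189728 m
280–860 m: 580 × 2.644×10⁻⁴ × 1.2 = 0.1840224 m
1.7791×10⁻⁴ × 0.34 × 580 = 0.035083852 m
Layer 4: 1100 × 0.13 × 1.1374×10⁻⁴ = 0.01626482 m
Δh = 0.189728 + 0.1840224 + 0.035083852 + 0.01626482 = 0.425099072 m ≈ 42.5 cm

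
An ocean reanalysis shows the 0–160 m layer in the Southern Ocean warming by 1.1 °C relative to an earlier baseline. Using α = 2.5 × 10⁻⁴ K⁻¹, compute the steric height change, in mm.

44.0 mm

Δh = αΔT·H = 2.5×10⁻⁴ × 1.1 × 160 = 0.04400 m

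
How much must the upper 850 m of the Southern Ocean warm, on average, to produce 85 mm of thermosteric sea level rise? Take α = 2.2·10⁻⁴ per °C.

0.455 K

ΔT = Δh/(αH) = 0.085 / (2.2×10⁻⁴ × 850) ≈ 0.4545 K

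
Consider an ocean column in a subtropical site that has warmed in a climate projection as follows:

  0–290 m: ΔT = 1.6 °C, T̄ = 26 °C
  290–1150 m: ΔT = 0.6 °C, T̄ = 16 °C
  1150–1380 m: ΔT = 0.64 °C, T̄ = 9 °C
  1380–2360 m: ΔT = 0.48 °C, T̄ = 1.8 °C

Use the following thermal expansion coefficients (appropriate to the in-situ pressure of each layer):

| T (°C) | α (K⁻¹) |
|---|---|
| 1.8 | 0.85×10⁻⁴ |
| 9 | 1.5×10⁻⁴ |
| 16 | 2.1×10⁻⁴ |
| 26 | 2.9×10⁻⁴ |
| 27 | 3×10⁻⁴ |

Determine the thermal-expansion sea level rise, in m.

Layer 1 at 26 °C → α = 2.9×10⁻⁴ K⁻¹
Layer 2 at 16 °C → α = 2.1×10⁻⁴ K⁻¹
Layer 3 at 9 °C → α = 1.5×10⁻⁴ K⁻¹
Layer 4 at 1.8 °C → α = 0.85×10⁻⁴ K⁻¹
Layer 1: 2.9×10⁻⁴ × 1.6 × 290 = 0.13456 m
Layer 2: 860 × 2.1×10⁻⁴ × 0.6 = 0.10836 m
Layer 3: 0.64 × 230 × 1.5×10⁻⁴ = 0.02208 m
0.85×10⁻⁴ × 980 × 0.48 = 0.039984 m
Δh = 0.13456 + 0.10836 + 0.02208 + 0.039984 = 0.304984 m

Δh ≈ 0.305 m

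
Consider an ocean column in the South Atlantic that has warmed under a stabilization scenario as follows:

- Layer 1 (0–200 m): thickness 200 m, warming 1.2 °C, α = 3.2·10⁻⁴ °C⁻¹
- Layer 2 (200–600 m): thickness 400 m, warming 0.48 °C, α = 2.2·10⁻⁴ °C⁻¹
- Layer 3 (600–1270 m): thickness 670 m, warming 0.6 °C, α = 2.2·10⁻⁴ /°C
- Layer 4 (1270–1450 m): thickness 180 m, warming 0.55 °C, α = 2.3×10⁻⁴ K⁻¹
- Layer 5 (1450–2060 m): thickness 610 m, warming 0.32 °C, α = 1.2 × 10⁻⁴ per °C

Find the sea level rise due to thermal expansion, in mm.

0–200 m: 3.2×10⁻⁴ × 200 × 1.2 = 0.07680 m
Layer 2: 400 × 0.48 × 2.2×10⁻⁴ = 0.04224 m
2.2×10⁻⁴ × 670 × 0.6 = 0.08844 m
Layer 4: 180 × 2.3×10⁻⁴ × 0.55 = 0.02277 m
610 × 1.2×10⁻⁴ × 0.32 = 0.023424 m
Δh = 0.07680 + 0.04224 + 0.08844 + 0.02277 + 0.023424 = 0.253674 m ≈ 254 mm

Δh ≈ 254 mm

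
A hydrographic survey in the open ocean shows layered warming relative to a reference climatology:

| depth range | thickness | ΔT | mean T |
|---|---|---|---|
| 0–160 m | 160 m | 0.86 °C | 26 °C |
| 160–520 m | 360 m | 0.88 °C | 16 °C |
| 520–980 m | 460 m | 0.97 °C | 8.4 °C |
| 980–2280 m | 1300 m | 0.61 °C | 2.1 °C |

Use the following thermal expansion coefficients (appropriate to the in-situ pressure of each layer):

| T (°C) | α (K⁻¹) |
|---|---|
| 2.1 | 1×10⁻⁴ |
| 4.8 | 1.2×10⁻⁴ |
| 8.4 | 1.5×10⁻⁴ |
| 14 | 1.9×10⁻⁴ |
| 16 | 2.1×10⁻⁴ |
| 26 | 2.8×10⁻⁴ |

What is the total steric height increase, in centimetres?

25 cm

Layer 1 at 26 °C → α = 2.8×10⁻⁴ K⁻¹
Layer 2 at 16 °C → α = 2.1×10⁻⁴ K⁻¹
Layer 3 at 8.4 °C → α = 1.5×10⁻⁴ K⁻¹
Layer 4 at 2.1 °C → α = 1×10⁻⁴ K⁻¹
0–160 m: 0.86 × 2.8×10⁻⁴ × 160 = 0.038528 m
Layer 2: 0.88 × 360 × 2.1×10⁻⁴ = 0.066528 m
Layer 3: 1.5×10⁻⁴ × 0.97 × 460 = 0.06693 m
980–2280 m: 1300 × 1×10⁻⁴ × 0.61 = 0.07930 m
Δh = 0.038528 + 0.066528 + 0.06693 + 0.07930 = 0.251286 m ≈ 25 cm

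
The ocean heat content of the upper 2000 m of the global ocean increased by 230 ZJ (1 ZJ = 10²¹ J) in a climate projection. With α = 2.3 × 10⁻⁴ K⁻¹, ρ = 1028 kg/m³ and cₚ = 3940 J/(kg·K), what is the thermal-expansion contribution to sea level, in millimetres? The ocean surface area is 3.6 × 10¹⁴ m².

Δh ≈ 36.3 mm

Per unit area: Q = 230×10²¹ / (3.6×10¹⁴) ≈ 6.389×10⁸ J/m²
Δh = αQ/(ρcₚ) = 2.3×10⁻⁴ × 6.389×10⁸ / (1028 × 3940) ≈ 0.03628 m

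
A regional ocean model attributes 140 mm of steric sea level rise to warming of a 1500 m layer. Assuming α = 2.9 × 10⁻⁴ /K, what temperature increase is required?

ΔT = Δh/(αH) = 0.14 / (2.9×10⁻⁴ × 1500) ≈ 0.3218 °C

0.322 °C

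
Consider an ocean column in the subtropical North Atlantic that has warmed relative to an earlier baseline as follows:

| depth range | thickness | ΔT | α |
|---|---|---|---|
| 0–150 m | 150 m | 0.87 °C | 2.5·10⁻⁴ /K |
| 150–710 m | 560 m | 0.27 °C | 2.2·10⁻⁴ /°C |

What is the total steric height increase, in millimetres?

66 mm of thermosteric rise

0–150 m: 0.87 × 2.5×10⁻⁴ × 150 = 0.032625 m
Layer 2: 560 × 0.27 × 2.2×10⁻⁴ = 0.033264 m
Δh = 0.032625 + 0.033264 = 0.065889 m ≈ 66 mm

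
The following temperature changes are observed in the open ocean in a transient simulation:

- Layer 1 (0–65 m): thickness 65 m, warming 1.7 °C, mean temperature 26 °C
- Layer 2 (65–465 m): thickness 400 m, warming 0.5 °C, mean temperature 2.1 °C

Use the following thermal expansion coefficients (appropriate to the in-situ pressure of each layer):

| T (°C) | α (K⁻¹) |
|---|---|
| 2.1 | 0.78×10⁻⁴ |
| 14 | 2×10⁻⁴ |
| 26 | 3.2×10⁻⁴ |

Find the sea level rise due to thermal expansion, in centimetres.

5.1 cm

Layer 1 at 26 °C → α = 3.2×10⁻⁴ K⁻¹
Layer 2 at 2.1 °C → α = 0.78×10⁻⁴ K⁻¹
3.2×10⁻⁴ × 1.7 × 65 = 0.03536 m
Layer 2: 0.78×10⁻⁴ × 0.5 × 400 = 0.01560 m
Δh = 0.03536 + 0.01560 = 0.05096 m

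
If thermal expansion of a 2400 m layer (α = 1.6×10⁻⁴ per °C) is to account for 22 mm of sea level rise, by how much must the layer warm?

ΔT ≈ 0.0573 °C

ΔT = Δh/(αH) = 0.022 / (1.6×10⁻⁴ × 2400) ≈ 0.05729 °C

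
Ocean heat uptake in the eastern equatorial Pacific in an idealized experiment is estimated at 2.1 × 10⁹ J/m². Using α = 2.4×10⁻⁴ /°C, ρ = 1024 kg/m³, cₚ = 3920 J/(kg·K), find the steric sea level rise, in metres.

Δh = αQ/(ρcₚ) = 2.4×10⁻⁴ × 2.1×10⁹ / (1024 × 3920) ≈ 0.12556 m

Δh = 0.126 m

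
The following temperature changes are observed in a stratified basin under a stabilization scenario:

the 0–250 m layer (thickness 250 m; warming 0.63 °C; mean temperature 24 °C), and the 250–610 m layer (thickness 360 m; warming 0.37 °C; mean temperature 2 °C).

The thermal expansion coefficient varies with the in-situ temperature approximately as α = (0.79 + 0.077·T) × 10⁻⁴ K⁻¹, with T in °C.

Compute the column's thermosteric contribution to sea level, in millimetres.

Layer 1: α = (0.79 + 0.077×24)×10⁻⁴ = 2.638×10⁻⁴ K⁻¹
Layer 2: α = (0.79 + 0.077×2)×10⁻⁴ = 0.944×10⁻⁴ K⁻¹
Layer 1: 2.638×10⁻⁴ × 250 × 0.63 = 0.0415485 m
0.37 × 360 × 0.944×10⁻⁴ = 0.01257408 m
Δh = 0.0415485 + 0.01257408 = 0.05412258 m ≈ 54.1 mm

54.1 mm of thermosteric rise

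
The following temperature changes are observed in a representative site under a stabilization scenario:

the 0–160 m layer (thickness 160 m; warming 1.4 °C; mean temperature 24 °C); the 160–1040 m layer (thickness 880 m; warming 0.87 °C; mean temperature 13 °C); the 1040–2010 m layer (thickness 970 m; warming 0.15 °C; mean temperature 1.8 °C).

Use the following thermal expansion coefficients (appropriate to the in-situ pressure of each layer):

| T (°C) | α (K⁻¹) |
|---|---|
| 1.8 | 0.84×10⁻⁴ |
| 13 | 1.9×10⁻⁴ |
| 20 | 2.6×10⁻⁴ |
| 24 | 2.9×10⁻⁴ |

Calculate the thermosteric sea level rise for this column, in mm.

Layer 1 at 24 °C → α = 2.9×10⁻⁴ K⁻¹
Layer 2 at 13 °C → α = 1.9×10⁻⁴ K⁻¹
Layer 3 at 1.8 °C → α = 0.84×10⁻⁴ K⁻¹
Layer 1: 1.4 × 2.9×10⁻⁴ × 160 = 0.06496 m
1.9×10⁻⁴ × 880 × 0.87 = 0.145464 m
1040–2010 m: 0.84×10⁻⁴ × 0.15 × 970 = 0.012222 m
Δh = 0.06496 + 0.145464 + 0.012222 = 0.222646 m

about 223 mm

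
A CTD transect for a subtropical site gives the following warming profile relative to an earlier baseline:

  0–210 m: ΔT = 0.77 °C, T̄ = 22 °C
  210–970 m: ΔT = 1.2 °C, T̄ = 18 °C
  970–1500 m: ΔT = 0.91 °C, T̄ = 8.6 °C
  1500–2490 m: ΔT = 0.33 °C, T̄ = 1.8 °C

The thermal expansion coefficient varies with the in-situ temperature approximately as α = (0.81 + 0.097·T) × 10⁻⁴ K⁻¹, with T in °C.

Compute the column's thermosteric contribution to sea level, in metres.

Layer 1: α = (0.81 + 0.097×22)×10⁻⁴ = 2.944×10⁻⁴ K⁻¹
Layer 2: α = (0.81 + 0.097×18)×10⁻⁴ = 2.556×10⁻⁴ K⁻¹
Layer 3: α = (0.81 + 0.097×8.6)×10⁻⁴ = 1.6442×10⁻⁴ K⁻¹
Layer 4: α = (0.81 + 0.097×1.8)×10⁻⁴ = 0.9846×10⁻⁴ K⁻¹
Layer 1: 210 × 0.77 × 2.944×10⁻⁴ = 0.04760448 m
210–970 m: 1.2 × 760 × 2.556×10⁻⁴ = 0.2331072 m
Layer 3: 1.6442×10⁻⁴ × 530 × 0.91 = 0.079299766 m
1500–2490 m: 0.9846×10⁻⁴ × 990 × 0.33 = 0.032166882 m
Δh = 0.04760448 + 0.2331072 + 0.079299766 + 0.032166882 = 0.392178328 m ≈ 0.39 m

Δh = 0.39 m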